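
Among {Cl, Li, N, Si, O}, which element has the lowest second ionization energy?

Consider each +1 ion: Cl⁺ still has 6 valence electrons; Li⁺ is the bare [He] core; N⁺ still has 4 valence electrons; Si⁺ still has 3 valence electrons; O⁺ still has 5 valence electrons.
Breaking into a closed-shell core is much more expensive than removing a leftover valence electron — Li has the largest IE_2 here.
Valence configurations: Cl⁺ [Ne]3s²3p⁴, N⁺ [He]2s²2p², Si⁺ [Ne]3s²3p¹, O⁺ [He]2s²2p³.
Approximate IE_2 values (kJ/mol): Cl 2298, Li 7298, N 2856, Si 1577, O 3388.
Overall IE_2 order: Si < Cl < N < O < Li.

Si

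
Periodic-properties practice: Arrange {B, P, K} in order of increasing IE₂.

P < B < K

After 1 electron has been removed, what remains? B⁺ still has 2 valence electrons; P⁺ still has 4 valence electrons; K⁺ is the bare [Ar] core.
Pulling an electron out of a noble-gas core costs far more than removing a remaining valence electron, so K sits at the high end of IE_2.
Valence configurations: B⁺ [He]2s², P⁺ [Ne]3s²3p².
Approximate IE_2 values (kJ/mol): B 2427, P 1907, K 3052.
Putting it together, IE_2: P < B < K.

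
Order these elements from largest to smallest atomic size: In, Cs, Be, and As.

Cs > In > As > Be

Be is in period 2, group 2; As is in period 4, group 15; In is in period 5, group 13; Cs is in period 6, group 1.
Radius decreases left→right (rising Z_eff, same n) and increases top→bottom (higher n).
These span different periods and groups, so the two trends combine.
As > Be: period and group pull opposite ways; the down-group shift dominates (121 vs 102 pm).
In > As: both effects reinforce here, so In is clearly the larger of the two.
Cs > In: relative to In, both the across-period and down-group shifts push Cs's atomic radius up.
Tabulated atomic radius (pm): Be 102, As 121, In 142, Cs 232.
So from largest to smallest: Cs > In > As > Be.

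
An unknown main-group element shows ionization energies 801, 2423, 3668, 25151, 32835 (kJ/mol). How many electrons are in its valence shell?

3

Look for the largest jump between consecutive ionization energies: IE4/IE3 ≈ 6.9, far larger than any earlier ratio.
That jump marks the point where a core electron is being removed. So the atom has 3 valence electrons.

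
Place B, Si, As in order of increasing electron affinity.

B < As < Si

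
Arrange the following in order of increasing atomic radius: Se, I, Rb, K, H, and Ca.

H, Se, I, Ca, K, Rb

H is in period 1, group 1; K is in period 4, group 1; Ca is in period 4, group 2; Se is in period 4, group 16; Rb is in period 5, group 1; I is in period 5, group 17.
Atomic radius shrinks across a period as nuclear charge pulls the same shell inward, and grows down a group as new shells are added.
Neither a single period nor a single group — weigh both effects.
Se > H: the two effects oppose for this pair; the down-group effect wins (116 vs 32 pm).
I > Se: the two effects oppose for this pair; the down-group effect wins (133 vs 116 pm).
Ca > I: period and group pull opposite ways; the across-period shift dominates (171 vs 133 pm).
K > Ca: K lies to the left of Ca in period 4, so the across-period effect alone puts K larger.
Rb > K: they share group 1; the group trend gives Rb the larger value.
Tabulated atomic radius (pm): H 32, K 196, Ca 171, Se 116, Rb 210, I 133.
So from smallest to largest: H < Se < I < Ca < K < Rb.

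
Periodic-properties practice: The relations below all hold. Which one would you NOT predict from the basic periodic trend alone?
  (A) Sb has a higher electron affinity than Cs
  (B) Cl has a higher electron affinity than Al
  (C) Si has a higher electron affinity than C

The general trend: electron affinity increases across a period and decreases down a group.
(A) Sb (period 5, group 15) vs Cs (period 6, group 1): the stated order agrees with the simple trend.
(B) Cl (period 3, group 17) vs Al (period 3, group 13): the stated order agrees with the simple trend.
(C) Si (period 3, group 14) vs C (period 2, group 14): the stated order contradicts the simple trend.
The exception is (C): Si's larger, more diffuse 3p orbitals accept an added electron slightly more readily than C's compact 2p.

(C)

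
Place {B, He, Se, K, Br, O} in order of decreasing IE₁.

Across a period the outer electron is held more tightly (higher IE₁); down a group it sits in a higher shell, more shielded, and comes off more easily.
Here both period and group differ, so the two effects have to be weighed against each other.
B > K: both effects reinforce here, so B is clearly the higher of the two.
Se > B: period and group pull opposite ways; the across-period shift dominates (941 vs 801 kJ/mol).
Br > Se: Br lies to the right of Se in period 4, so the across-period effect alone puts Br higher.
O > Br: the two effects oppose for this pair; the down-group effect wins (1314 vs 1140 kJ/mol).
He > O: relative to O, both the across-period and down-group shifts push He's first ionization energy up.
For reference (kJ/mol): He 2372, B 801, O 1314, K 419, Se 941, Br 1140.
So from highest to lowest: He > O > Br > Se > B > K.

He > O > Br > Se > B > K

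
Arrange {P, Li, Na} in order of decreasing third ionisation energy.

Li > Na > P

IE_3 is the cost of taking one more electron from the +2 cation: P²⁺ still has 3 valence electrons; Li²⁺ is already 1 electron into the core; Na²⁺ is already 1 electron into the core.
Core electrons are held far more tightly than valence electrons, so Na and Li top the IE_3 order.
Approximate IE_3 values (kJ/mol): P 2914, Li 11815, Na 6910.
Putting it together, IE_3: P < Na < Li.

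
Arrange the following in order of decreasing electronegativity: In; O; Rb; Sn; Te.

O > Te > Sn > In > Rb

O is in period 2, group 16; Rb is in period 5, group 1; In is in period 5, group 13; Sn is in period 5, group 14; Te is in period 5, group 16.
Atoms toward the upper right of the periodic table pull bonding electrons most strongly.
These span different periods and groups, so the two trends combine.
In > Rb: In lies to the right of Rb in period 5, so the across-period effect alone puts In higher.
Sn > In: both are in period 5; the period trend gives Sn the larger value.
Te > Sn: Te lies to the right of Sn in period 5, so the across-period effect alone puts Te higher.
O > Te: O sits above Te in group 16, so the down-group effect alone puts O higher.
Approximate values (Pauling): O 3.44, Rb 0.82, In 1.78, Sn 1.96, Te 2.10.
So from highest to lowest: O > Te > Sn > In > Rb.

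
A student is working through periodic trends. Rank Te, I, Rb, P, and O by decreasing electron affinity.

EA tends to increase across a period and decrease down a group, though the pattern is less regular than for IE or radius.
Here both period and group differ, so the two effects have to be weighed against each other.
P > Rb: relative to Rb, both the across-period and down-group shifts push P's electron affinity up.
O > P: both effects reinforce here, so O is clearly the higher of the two.
Te > O: this pair runs against the simple trend — see the exception note.
I > Te: I lies to the right of Te in period 5, so the across-period effect alone puts I higher.
Note the exception: Te has a higher electron affinity than O, contrary to the simple trend — O's compact 2p subshell gives strong electron–electron repulsion on the added electron.
Approximate values (kJ/mol): O 141, P 72, Rb 47, Te 190, I 295.
So from highest to lowest: I > Te > O > P > Rb.

I > Te > O > P > Rb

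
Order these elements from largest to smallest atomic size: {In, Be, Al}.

In > Al > Be

Be is in period 2, group 2; Al is in period 3, group 13; In is in period 5, group 13.
Moving right in a period, electrons are added to the same shell under a stronger nuclear pull, so atoms get smaller; moving down, a new shell is opened and atoms get larger.
These span different periods and groups, so the two trends combine.
Al > Be: the two effects oppose for this pair; the down-group effect wins (126 vs 102 pm).
In > Al: In sits below Al in group 13, so the down-group effect alone puts In larger.
For reference (pm): Be 102, Al 126, In 142.
So from largest to smallest: In > Al > Be.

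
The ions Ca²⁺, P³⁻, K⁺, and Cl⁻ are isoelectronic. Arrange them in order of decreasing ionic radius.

P³⁻, Cl⁻, K⁺, Ca²⁺

All of these have 18 electrons, so size is governed by nuclear charge alone: the more protons, the stronger the pull on the same electron cloud, and the smaller the ion.
Nuclear charges: Ca²⁺ (Z=20), K⁺ (Z=19), Cl⁻ (Z=17), P³⁻ (Z=15).
Largest to smallest: P³⁻ > Cl⁻ > K⁺ > Ca²⁺.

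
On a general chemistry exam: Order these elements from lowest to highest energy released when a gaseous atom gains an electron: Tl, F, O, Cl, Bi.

Tl, Bi, O, F, Cl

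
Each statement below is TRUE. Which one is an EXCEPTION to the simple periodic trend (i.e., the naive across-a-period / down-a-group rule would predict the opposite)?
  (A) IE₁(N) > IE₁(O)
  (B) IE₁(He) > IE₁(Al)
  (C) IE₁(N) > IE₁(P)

(A)

The general trend: IE₁ increases across a period and decreases down a group.
(A) N (period 2, group 15) vs O (period 2, group 16): the stated order contradicts the simple trend.
(B) He (period 1, group 18) vs Al (period 3, group 13): the stated order agrees with the simple trend.
(C) N (period 2, group 15) vs P (period 3, group 15): the stated order agrees with the simple trend.
The exception is (A): pairing an electron in O's 2p⁴ costs repulsion energy, so O ionizes more easily than half-filled N (2p³).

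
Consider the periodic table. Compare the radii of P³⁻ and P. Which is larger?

Forming P³⁻ adds 3 electrons to P. More electron–electron repulsion in the same shell, with unchanged nuclear charge, lets the cloud expand.
An anion is larger than its parent atom: P³⁻ > P.

P³⁻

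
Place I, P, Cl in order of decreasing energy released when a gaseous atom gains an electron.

P is in period 3, group 15; Cl is in period 3, group 17; I is in period 5, group 17.
Electron affinity generally becomes more exothermic across a period toward the halogens and less exothermic down a group.
These span different periods and groups, so the two trends combine.
I > P: period and group pull opposite ways; the across-period shift dominates (295 vs 72 kJ/mol).
Cl > I: they share group 17; the group trend gives Cl the larger value.
For reference (kJ/mol): P 72, Cl 349, I 295.
So from highest to lowest: Cl > I > P.

Cl > I > P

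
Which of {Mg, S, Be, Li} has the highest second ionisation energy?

Li

IE_2 is the cost of taking one more electron from the +1 cation: Mg⁺ still has 1 valence electron; S⁺ still has 5 valence electrons; Be⁺ still has 1 valence electron; Li⁺ is the bare [He] core.
Pulling an electron out of a noble-gas core costs far more than removing a remaining valence electron, so Li sits at the high end of IE_2.
Valence configurations: Mg⁺ [Ne]3s¹, S⁺ [Ne]3s²3p³, Be⁺ [He]2s¹.
Tabulated IE_2 (kJ/mol): Mg 1451, S 2252, Be 1757, Li 7298.
Overall IE_2 order: Mg < Be < S < Li.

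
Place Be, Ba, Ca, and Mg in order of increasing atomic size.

Be < Mg < Ca < Ba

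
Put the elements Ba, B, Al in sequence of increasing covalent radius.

B is in period 2, group 13; Al is in period 3, group 13; Ba is in period 6, group 2.
Across a period the added protons contract the valence shell; down a group each new principal shell makes the atom larger.
Neither a single period nor a single group — weigh both effects.
Al > B: they share group 13; the group trend gives Al the larger value.
Ba > Al: relative to Al, both the across-period and down-group shifts push Ba's atomic radius up.
For reference (pm): B 85, Al 126, Ba 196.
So from smallest to largest: B < Al < Ba.

B < Al < Ba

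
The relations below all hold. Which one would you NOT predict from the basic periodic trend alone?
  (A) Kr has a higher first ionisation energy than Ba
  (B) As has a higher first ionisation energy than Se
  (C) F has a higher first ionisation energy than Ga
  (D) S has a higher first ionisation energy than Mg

(B)

The general trend: first ionisation energy increases across a period and decreases down a group.
(A) Kr (period 4, group 18) vs Ba (period 6, group 2): the stated order agrees with the simple trend.
(B) As (period 4, group 15) vs Se (period 4, group 16): the stated order contradicts the simple trend.
(C) F (period 2, group 17) vs Ga (period 4, group 13): the stated order agrees with the simple trend.
(D) S (period 3, group 16) vs Mg (period 3, group 2): the stated order agrees with the simple trend.
The exception is (B): Se (4p⁴) ionizes more easily than half-filled As (4p³).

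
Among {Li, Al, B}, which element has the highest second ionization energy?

IE_2 is the cost of taking one more electron from the +1 cation: Li⁺ is the bare [He] core; Al⁺ still has 2 valence electrons; B⁺ still has 2 valence electrons.
Core electrons are held far more tightly than valence electrons, so Li tops the IE_2 order.
Valence configurations: Al⁺ [Ne]3s², B⁺ [He]2s².
Approximate IE_2 values (kJ/mol): Li 7298, Al 1817, B 2427.
Hence IE_2: Al < B < Li.

Li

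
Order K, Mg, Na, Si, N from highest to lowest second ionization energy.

Na > K > N > Si > Mg

Consider each +1 ion: K⁺ is the bare [Ar] core; Mg⁺ still has 1 valence electron; Na⁺ is the bare [Ne] core; Si⁺ still has 3 valence electrons; N⁺ still has 4 valence electrons.
Core electrons are held far more tightly than valence electrons, so K and Na top the IE_2 order.
Valence configurations: Mg⁺ [Ne]3s¹, Si⁺ [Ne]3s²3p¹, N⁺ [He]2s²2p².
Approximate IE_2 values (kJ/mol): K 3052, Mg 1451, Na 4562, Si 1577, N 2856.
So the second ionization energies run Mg < Si < N < K < Na.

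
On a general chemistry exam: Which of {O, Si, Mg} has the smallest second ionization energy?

Mg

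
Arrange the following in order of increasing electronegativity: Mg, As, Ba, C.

Ba < Mg < As < C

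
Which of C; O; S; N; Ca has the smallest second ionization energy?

Ca

After 1 electron has been removed, what remains? C⁺ still has 3 valence electrons; O⁺ still has 5 valence electrons; S⁺ still has 5 valence electrons; N⁺ still has 4 valence electrons; Ca⁺ still has 1 valence electron.
All are still removing valence electrons, so compare the +1 ions as you would atoms: IE_2 generally rises across a period (higher Z_eff) and falls down a group (larger shell), subject to the usual subshell exceptions.
Valence configurations: C⁺ [He]2s²2p¹, O⁺ [He]2s²2p³, S⁺ [Ne]3s²3p³, N⁺ [He]2s²2p², Ca⁺ [Ar]4s¹.
Tabulated IE_2 (kJ/mol): C 2353, O 3388, S 2252, N 2856, Ca 1145.
Putting it together, IE_2: Ca < S < C < N < O.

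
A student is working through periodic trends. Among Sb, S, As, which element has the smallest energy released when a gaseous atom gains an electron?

As

Adding an electron releases more energy for atoms nearer the top right (short of the noble gases).
Here both period and group differ, so the two effects have to be weighed against each other.
Sb > As: this pair runs against the simple trend — see the exception note.
S > Sb: relative to Sb, both the across-period and down-group shifts push S's electron affinity up.
Note the exception: Sb has a higher electron affinity than As, contrary to the simple trend — both are half-filled np³, but the pairing/repulsion penalty for the added electron shrinks as the p orbitals become larger and more diffuse down the group, and for Sb that outweighs the weaker nuclear attraction.
Approximate values (kJ/mol): S 200, As 78, Sb 103.
The smallest energy released when a gaseous atom gains an electron among these belongs to As.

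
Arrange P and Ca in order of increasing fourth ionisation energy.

IE_4 is the cost of taking one more electron from the +3 cation: P³⁺ still has 2 valence electrons; Ca³⁺ is already 1 electron into the core.
Pulling an electron out of a noble-gas core costs far more than removing a remaining valence electron, so Ca sits at the high end of IE_4.
Approximate IE_4 values (kJ/mol): P 4964, Ca 6491.
Hence IE_4: P < Ca.

P < Ca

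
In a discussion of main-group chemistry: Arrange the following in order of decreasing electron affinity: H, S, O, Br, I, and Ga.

H is in period 1, group 1; O is in period 2, group 16; S is in period 3, group 16; Ga is in period 4, group 13; Br is in period 4, group 17; I is in period 5, group 17.
Atoms with high Z_eff and room in the valence shell (especially the halogens) have the most exothermic electron affinities.
Neither a single period nor a single group — weigh both effects.
H > Ga: period and group pull opposite ways; the down-group shift dominates (73 vs 29 kJ/mol).
O > H: the two effects oppose for this pair; the across-period effect wins (141 vs 73 kJ/mol).
S > O: this pair runs against the simple trend — see the exception note.
I > S: period and group pull opposite ways; the across-period shift dominates (295 vs 200 kJ/mol).
Br > I: Br sits above I in group 17, so the down-group effect alone puts Br higher.
Note the exception: S has a higher electron affinity than O, contrary to the simple trend — the compact 2p subshell of O repels the added electron more than S's larger 3p does.
Approximate values (kJ/mol): H 73, O 141, S 200, Ga 29, Br 325, I 295.
So from highest to lowest: Br > I > S > O > H > Ga.

Br > I > S > O > H > Ga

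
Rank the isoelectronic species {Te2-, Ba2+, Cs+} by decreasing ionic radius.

Te2-, Cs+, Ba2+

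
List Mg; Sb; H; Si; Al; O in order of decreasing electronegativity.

O > H > Sb > Si > Al > Mg

Atoms toward the upper right of the periodic table pull bonding electrons most strongly.
Neither a single period nor a single group — weigh both effects.
Al > Mg: Al lies to the right of Mg in period 3, so the across-period effect alone puts Al higher.
Si > Al: both are in period 3; the period trend gives Si the larger value.
Sb > Si: period and group pull opposite ways; the across-period shift dominates (2.05 vs 1.90).
H > Sb: the two effects oppose for this pair; the down-group effect wins (2.20 vs 2.05).
O > H: period and group pull opposite ways; the across-period shift dominates (3.44 vs 2.20).
Tabulated electronegativity (Pauling): H 2.20, O 3.44, Mg 1.31, Al 1.61, Si 1.90, Sb 2.05.
So from highest to lowest: O > H > Sb > Si > Al > Mg.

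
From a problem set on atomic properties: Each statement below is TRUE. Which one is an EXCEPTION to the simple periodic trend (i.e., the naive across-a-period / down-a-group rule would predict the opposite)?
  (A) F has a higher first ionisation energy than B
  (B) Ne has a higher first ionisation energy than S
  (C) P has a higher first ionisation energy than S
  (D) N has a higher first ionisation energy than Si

The general trend: first ionisation energy increases across a period and decreases down a group.
(A) F (period 2, group 17) vs B (period 2, group 13): the stated order agrees with the simple trend.
(B) Ne (period 2, group 18) vs S (period 3, group 16): the stated order agrees with the simple trend.
(C) P (period 3, group 15) vs S (period 3, group 16): the stated order contradicts the simple trend.
(D) N (period 2, group 15) vs Si (period 3, group 14): the stated order agrees with the simple trend.
The exception is (C): S (3p⁴) ionizes more easily than half-filled P (3p³) because the paired 3p electron in S is pushed out by e⁻–e⁻ repulsion.

(C)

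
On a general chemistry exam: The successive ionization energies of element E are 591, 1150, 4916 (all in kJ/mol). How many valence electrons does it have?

2

Look for the largest jump between consecutive ionization energies: IE3/IE2 ≈ 4.3, far larger than any earlier ratio.
That jump marks the point where a core electron is being removed. So the atom has 2 valence electrons.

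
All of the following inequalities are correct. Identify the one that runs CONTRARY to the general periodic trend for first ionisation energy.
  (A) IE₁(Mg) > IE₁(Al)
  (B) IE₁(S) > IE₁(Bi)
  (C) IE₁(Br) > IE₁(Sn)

The general trend: first ionisation energy increases across a period and decreases down a group.
(A) Mg (period 3, group 2) vs Al (period 3, group 13): the stated order contradicts the simple trend.
(B) S (period 3, group 16) vs Bi (period 6, group 15): the stated order agrees with the simple trend.
(C) Br (period 4, group 17) vs Sn (period 5, group 14): the stated order agrees with the simple trend.
The exception is (A): Al's single 3p electron is easier to remove than one from Mg's filled 3s².

(A)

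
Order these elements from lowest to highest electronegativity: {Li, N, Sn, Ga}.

Li < Ga < Sn < N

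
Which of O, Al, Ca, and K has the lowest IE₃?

After 2 electrons have been removed, what remains? O²⁺ still has 4 valence electrons; Al²⁺ still has 1 valence electron; Ca²⁺ is the bare [Ar] core; K²⁺ is already 1 electron into the core.
Usually core removal costs more than valence removal, but here the competition is close: a tightly held n=2 valence electron can cost more to remove than an n=3 core electron, so the actual values have to decide it.
Valence configurations: O²⁺ [He]2s²2p², Al²⁺ [Ne]3s¹.
Tabulated IE_3 (kJ/mol): O 5300, Al 2745, Ca 4912, K 4420.
So the third ionization energies run Al < K < Ca < O.

Al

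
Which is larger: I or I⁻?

I⁻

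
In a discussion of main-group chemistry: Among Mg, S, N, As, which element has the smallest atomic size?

N is in period 2, group 15; Mg is in period 3, group 2; S is in period 3, group 16; As is in period 4, group 15.
Moving right in a period, electrons are added to the same shell under a stronger nuclear pull, so atoms get smaller; moving down, a new shell is opened and atoms get larger.
Neither a single period nor a single group — weigh both effects.
S > N: the two effects oppose for this pair; the down-group effect wins (103 vs 71 pm).
As > S: both effects reinforce here, so As is clearly the larger of the two.
Mg > As: period and group pull opposite ways; the across-period shift dominates (139 vs 121 pm).
Tabulated atomic radius (pm): N 71, Mg 139, S 103, As 121.
The smallest atomic size among these belongs to N.

N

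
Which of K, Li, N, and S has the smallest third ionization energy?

IE_3 is the cost of taking one more electron from the +2 cation: K²⁺ is already 1 electron into the core; Li²⁺ is already 1 electron into the core; N²⁺ still has 3 valence electrons; S²⁺ still has 4 valence electrons.
Usually core removal costs more than valence removal, but here the competition is close: a tightly held n=2 valence electron can cost more to remove than an n=3 core electron, so the actual values have to decide it.
Valence configurations: N²⁺ [He]2s²2p¹, S²⁺ [Ne]3s²3p².
Approximate IE_3 values (kJ/mol): K 4420, Li 11815, N 4578, S 3357.
Overall IE_3 order: S < K < N < Li.

S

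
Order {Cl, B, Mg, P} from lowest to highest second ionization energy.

Mg < P < Cl < B

Consider each +1 ion: Cl⁺ still has 6 valence electrons; B⁺ still has 2 valence electrons; Mg⁺ still has 1 valence electron; P⁺ still has 4 valence electrons.
All are still removing valence electrons, so compare the +1 ions as you would atoms: IE_2 generally rises across a period (higher Z_eff) and falls down a group (larger shell), subject to the usual subshell exceptions.
Valence configurations: Cl⁺ [Ne]3s²3p⁴, B⁺ [He]2s², Mg⁺ [Ne]3s¹, P⁺ [Ne]3s²3p².
Approximate IE_2 values (kJ/mol): Cl 2298, B 2427, Mg 1451, P 1907.
Overall IE_2 order: Mg < P < Cl < B.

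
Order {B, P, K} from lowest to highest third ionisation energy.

After 2 electrons have been removed, what remains? B²⁺ still has 1 valence electron; P²⁺ still has 3 valence electrons; K²⁺ is already 1 electron into the core.
Breaking into a closed-shell core is much more expensive than removing a leftover valence electron — K has the largest IE_3 here.
Valence configurations: B²⁺ [He]2s¹, P²⁺ [Ne]3s²3p¹.
The numbers (kJ/mol): B 3660, P 2914, K 4420.
Overall IE_3 order: P < B < K.

P, B, K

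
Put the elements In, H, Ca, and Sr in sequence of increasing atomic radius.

H is in period 1, group 1; Ca is in period 4, group 2; Sr is in period 5, group 2; In is in period 5, group 13.
Radius decreases left→right (rising Z_eff, same n) and increases top→bottom (higher n).
Neither a single period nor a single group — weigh both effects.
In > H: period and group pull opposite ways; the down-group shift dominates (142 vs 32 pm).
Ca > In: period and group pull opposite ways; the across-period shift dominates (171 vs 142 pm).
Sr > Ca: Sr sits below Ca in group 2, so the down-group effect alone puts Sr larger.
Tabulated atomic radius (pm): H 32, Ca 171, Sr 185, In 142.
So from smallest to largest: H < In < Ca < Sr.

H < In < Ca < Sr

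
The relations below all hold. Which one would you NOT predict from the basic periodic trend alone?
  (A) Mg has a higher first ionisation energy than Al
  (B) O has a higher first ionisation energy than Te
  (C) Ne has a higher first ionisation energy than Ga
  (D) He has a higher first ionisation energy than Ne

(A)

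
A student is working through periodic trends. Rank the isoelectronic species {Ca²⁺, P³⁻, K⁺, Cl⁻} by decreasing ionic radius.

All of these have 18 electrons, so size is governed by nuclear charge alone: the more protons, the stronger the pull on the same electron cloud, and the smaller the ion.
Nuclear charges: Ca²⁺ (Z=20), K⁺ (Z=19), Cl⁻ (Z=17), P³⁻ (Z=15).
Largest to smallest: P³⁻ > Cl⁻ > K⁺ > Ca²⁺.

P³⁻, Cl⁻, K⁺, Ca²⁺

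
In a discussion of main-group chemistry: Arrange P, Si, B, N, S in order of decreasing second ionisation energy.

After 1 electron has been removed, what remains? P⁺ still has 4 valence electrons; Si⁺ still has 3 valence electrons; B⁺ still has 2 valence electrons; N⁺ still has 4 valence electrons; S⁺ still has 5 valence electrons.
All are still removing valence electrons, so compare the +1 ions as you would atoms: IE_2 generally rises across a period (higher Z_eff) and falls down a group (larger shell), subject to the usual subshell exceptions.
Valence configurations: P⁺ [Ne]3s²3p², Si⁺ [Ne]3s²3p¹, B⁺ [He]2s², N⁺ [He]2s²2p², S⁺ [Ne]3s²3p³.
The numbers (kJ/mol): P 1907, Si 1577, B 2427, N 2856, S 2252.
Putting it together, IE_2: Si < P < S < B < N.

N > B > S > P > Si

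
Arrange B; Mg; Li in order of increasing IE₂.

Mg < B < Li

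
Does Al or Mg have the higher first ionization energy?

Mg

Mg is in period 3, group 2; Al is in period 3, group 13.
Across a period the outer electron is held more tightly (higher IE₁); down a group it sits in a higher shell, more shielded, and comes off more easily.
All lie in period 3; the across-period trend (first ionization energy increases left to right) applies, with the exception below.
Note the exception: Mg has a higher first ionization energy than Al, contrary to the simple trend — Al's single 3p electron is easier to remove than one from Mg's filled 3s².
For reference (kJ/mol): Mg 738, Al 578.
So Mg has the higher first ionization energy (Mg > Al).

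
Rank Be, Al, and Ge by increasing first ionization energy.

Be is in period 2, group 2; Al is in period 3, group 13; Ge is in period 4, group 14.
IE₁ increases left→right with effective nuclear charge and decreases top→bottom as the valence shell moves farther out.
A diagonal step moves right (one effect) and down (the opposite effect) at once.
Ge > Al: period and group pull opposite ways; the across-period shift dominates (762 vs 578 kJ/mol).
Be > Ge: the two effects oppose for this pair; the down-group effect wins (900 vs 762 kJ/mol).
For reference (kJ/mol): Be 900, Al 578, Ge 762.
So from lowest to highest: Al < Ge < Be.

Al < Ge < Be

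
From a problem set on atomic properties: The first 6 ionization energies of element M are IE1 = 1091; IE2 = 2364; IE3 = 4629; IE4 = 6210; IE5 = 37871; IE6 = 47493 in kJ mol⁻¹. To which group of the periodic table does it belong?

Group 14

Look for the largest jump between consecutive ionization energies: IE5/IE4 ≈ 6.1, far larger than any earlier ratio.
That jump marks the point where a core electron is being removed. So the atom has 4 valence electrons.
A main-group element with 4 valence electrons is in group 14.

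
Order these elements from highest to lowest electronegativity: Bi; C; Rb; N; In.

N > C > Bi > In > Rb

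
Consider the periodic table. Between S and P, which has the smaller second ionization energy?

IE_2 is the cost of taking one more electron from the +1 cation: S⁺ still has 5 valence electrons; P⁺ still has 4 valence electrons.
All are still removing valence electrons, so compare the +1 ions as you would atoms: IE_2 generally rises across a period (higher Z_eff) and falls down a group (larger shell), subject to the usual subshell exceptions.
Valence configurations: S⁺ [Ne]3s²3p³, P⁺ [Ne]3s²3p².
The numbers (kJ/mol): S 2252, P 1907.
Overall IE_2 order: P < S.

P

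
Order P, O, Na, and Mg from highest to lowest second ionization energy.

Na, O, P, Mg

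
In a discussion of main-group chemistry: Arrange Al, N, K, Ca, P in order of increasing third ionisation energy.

After 2 electrons have been removed, what remains? Al²⁺ still has 1 valence electron; N²⁺ still has 3 valence electrons; K²⁺ is already 1 electron into the core; Ca²⁺ is the bare [Ar] core; P²⁺ still has 3 valence electrons.
Usually core removal costs more than valence removal, but here the competition is close: a tightly held n=2 valence electron can cost more to remove than an n=3 core electron, so the actual values have to decide it.
Valence configurations: Al²⁺ [Ne]3s¹, N²⁺ [He]2s²2p¹, P²⁺ [Ne]3s²3p¹.
The numbers (kJ/mol): Al 2745, N 4578, K 4420, Ca 4912, P 2914.
Putting it together, IE_3: Al < P < K < N < Ca.

Al < P < K < N < Ca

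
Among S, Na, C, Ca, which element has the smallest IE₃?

The third ionization energy removes an electron from the +2 ion. For each element: S²⁺ still has 4 valence electrons; Na²⁺ is already 1 electron into the core; C²⁺ still has 2 valence electrons; Ca²⁺ is the bare [Ar] core.
Core electrons are held far more tightly than valence electrons, so Ca and Na top the IE_3 order.
Valence configurations: S²⁺ [Ne]3s²3p², C²⁺ [He]2s².
The numbers (kJ/mol): S 3357, Na 6910, C 4620, Ca 4912.
So the third ionization energies run S < C < Ca < Na.

S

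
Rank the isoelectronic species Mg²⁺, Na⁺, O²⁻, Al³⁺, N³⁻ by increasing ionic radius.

Al³⁺ < Mg²⁺ < Na⁺ < O²⁻ < N³⁻

All of these have 10 electrons, so size is governed by nuclear charge alone: the more protons, the stronger the pull on the same electron cloud, and the smaller the ion.
Nuclear charges: Al³⁺ (Z=13), Mg²⁺ (Z=12), Na⁺ (Z=11), O²⁻ (Z=8), N³⁻ (Z=7).
Smallest to largest: Al³⁺ < Mg²⁺ < Na⁺ < O²⁻ < N³⁻.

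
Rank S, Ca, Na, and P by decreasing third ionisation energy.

Na, Ca, S, P

The third ionization energy removes an electron from the +2 ion. For each element: S²⁺ still has 4 valence electrons; Ca²⁺ is the bare [Ar] core; Na²⁺ is already 1 electron into the core; P²⁺ still has 3 valence electrons.
Pulling an electron out of a noble-gas core costs far more than removing a remaining valence electron, so Ca and Na sit at the high end of IE_3.
Valence configurations: S²⁺ [Ne]3s²3p², P²⁺ [Ne]3s²3p¹.
Tabulated IE_3 (kJ/mol): S 3357, Ca 4912, Na 6910, P 2914.
Putting it together, IE_3: P < S < Ca < Na.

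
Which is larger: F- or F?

F-

Forming F- adds 1 electron to F. More electron–electron repulsion in the same shell, with unchanged nuclear charge, lets the cloud expand.
An anion is larger than its parent atom: F- > F.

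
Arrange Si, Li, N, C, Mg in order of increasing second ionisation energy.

After 1 electron has been removed, what remains? Si⁺ still has 3 valence electrons; Li⁺ is the bare [He] core; N⁺ still has 4 valence electrons; C⁺ still has 3 valence electrons; Mg⁺ still has 1 valence electron.
Core electrons are held far more tightly than valence electrons, so Li tops the IE_2 order.
Valence configurations: Si⁺ [Ne]3s²3p¹, N⁺ [He]2s²2p², C⁺ [He]2s²2p¹, Mg⁺ [Ne]3s¹.
Tabulated IE_2 (kJ/mol): Si 1577, Li 7298, N 2856, C 2353, Mg 1451.
Overall IE_2 order: Mg < Si < C < N < Li.

Mg, Si, C, N, Li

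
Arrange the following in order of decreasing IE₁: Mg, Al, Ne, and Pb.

Ne is in period 2, group 18; Mg is in period 3, group 2; Al is in period 3, group 13; Pb is in period 6, group 14.
IE₁ increases left→right with effective nuclear charge and decreases top→bottom as the valence shell moves farther out.
Here both period and group differ, so the two effects have to be weighed against each other.
Pb > Al: the two effects oppose for this pair; the across-period effect wins (716 vs 578 kJ/mol).
Mg > Pb: the two effects oppose for this pair; the down-group effect wins (738 vs 716 kJ/mol).
Ne > Mg: relative to Mg, both the across-period and down-group shifts push Ne's first ionization energy up.
Note the exception: Mg has a higher first ionization energy than Al, contrary to the simple trend — Al's single 3p electron is easier to remove than one from Mg's filled 3s².
Tabulated first ionization energy (kJ/mol): Ne 2081, Mg 738, Al 578, Pb 716.
So from highest to lowest: Ne > Mg > Pb > Al.

Ne, Mg, Pb, Al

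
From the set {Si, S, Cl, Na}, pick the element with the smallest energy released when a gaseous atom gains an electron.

Na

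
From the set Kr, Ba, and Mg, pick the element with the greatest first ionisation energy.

Kr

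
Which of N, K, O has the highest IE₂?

O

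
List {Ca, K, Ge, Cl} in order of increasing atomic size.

Radius decreases left→right (rising Z_eff, same n) and increases top→bottom (higher n).
These span different periods and groups, so the two trends combine.
Ge > Cl: relative to Cl, both the across-period and down-group shifts push Ge's atomic radius up.
Ca > Ge: both are in period 4; the period trend gives Ca the larger value.
K > Ca: K lies to the left of Ca in period 4, so the across-period effect alone puts K larger.
For reference (pm): Cl 99, K 196, Ca 171, Ge 121.
So from smallest to largest: Cl < Ge < Ca < K.

Cl, Ge, Ca, K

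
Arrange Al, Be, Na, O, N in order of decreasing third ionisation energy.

IE_3 is the cost of taking one more electron from the +2 cation: Al²⁺ still has 1 valence electron; Be²⁺ is the bare [He] core; Na²⁺ is already 1 electron into the core; O²⁺ still has 4 valence electrons; N²⁺ still has 3 valence electrons.
Core electrons are held far more tightly than valence electrons, so Na and Be top the IE_3 order.
Valence configurations: Al²⁺ [Ne]3s¹, O²⁺ [He]2s²2p², N²⁺ [He]2s²2p¹.
Tabulated IE_3 (kJ/mol): Al 2745, Be 14849, Na 6910, O 5300, N 4578.
Putting it together, IE_3: Al < N < O < Na < Be.

Be, Na, O, N, Al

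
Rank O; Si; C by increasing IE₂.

Si < C < O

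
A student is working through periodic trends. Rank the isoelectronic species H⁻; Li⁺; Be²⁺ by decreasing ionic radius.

All of these have 2 electrons, so size is governed by nuclear charge alone: the more protons, the stronger the pull on the same electron cloud, and the smaller the ion.
Nuclear charges: Be²⁺ (Z=4), Li⁺ (Z=3), H⁻ (Z=1).
Largest to smallest: H⁻ > Li⁺ > Be²⁺.

H⁻ > Li⁺ > Be²⁺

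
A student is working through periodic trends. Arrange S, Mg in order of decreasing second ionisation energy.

S, Mg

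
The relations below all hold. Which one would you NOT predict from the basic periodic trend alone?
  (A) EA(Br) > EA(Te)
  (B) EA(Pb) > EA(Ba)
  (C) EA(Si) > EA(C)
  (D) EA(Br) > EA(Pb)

(C)

The general trend: electron affinity increases across a period and decreases down a group.
(A) Br (period 4, group 17) vs Te (period 5, group 16): the stated order agrees with the simple trend.
(B) Pb (period 6, group 14) vs Ba (period 6, group 2): the stated order agrees with the simple trend.
(C) Si (period 3, group 14) vs C (period 2, group 14): the stated order contradicts the simple trend.
(D) Br (period 4, group 17) vs Pb (period 6, group 14): the stated order agrees with the simple trend.
The exception is (C): Si's larger, more diffuse 3p orbitals accept an added electron slightly more readily than C's compact 2p.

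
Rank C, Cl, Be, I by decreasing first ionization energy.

Cl > C > I > Be

Be is in period 2, group 2; C is in period 2, group 14; Cl is in period 3, group 17; I is in period 5, group 17.
Across a period the outer electron is held more tightly (higher IE₁); down a group it sits in a higher shell, more shielded, and comes off more easily.
These span different periods and groups, so the two trends combine.
I > Be: the two effects oppose for this pair; the across-period effect wins (1008 vs 900 kJ/mol).
C > I: the two effects oppose for this pair; the down-group effect wins (1086 vs 1008 kJ/mol).
Cl > C: period and group pull opposite ways; the across-period shift dominates (1251 vs 1086 kJ/mol).
Tabulated first ionization energy (kJ/mol): Be 900, C 1086, Cl 1251, I 1008.
So from highest to lowest: Cl > C > I > Be.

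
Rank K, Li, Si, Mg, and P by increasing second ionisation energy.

The second ionization energy removes an electron from the +1 ion. For each element: K⁺ is the bare [Ar] core; Li⁺ is the bare [He] core; Si⁺ still has 3 valence electrons; Mg⁺ still has 1 valence electron; P⁺ still has 4 valence electrons.
Core electrons are held far more tightly than valence electrons, so K and Li top the IE_2 order.
Valence configurations: Si⁺ [Ne]3s²3p¹, Mg⁺ [Ne]3s¹, P⁺ [Ne]3s²3p².
Approximate IE_2 values (kJ/mol): K 3052, Li 7298, Si 1577, Mg 1451, P 1907.
Putting it together, IE_2: Mg < Si < P < K < Li.

Mg < Si < P < K < Li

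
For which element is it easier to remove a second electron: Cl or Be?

Consider each +1 ion: Cl⁺ still has 6 valence electrons; Be⁺ still has 1 valence electron.
All are still removing valence electrons, so compare the +1 ions as you would atoms: IE_2 generally rises across a period (higher Z_eff) and falls down a group (larger shell), subject to the usual subshell exceptions.
Valence configurations: Cl⁺ [Ne]3s²3p⁴, Be⁺ [He]2s¹.
Tabulated IE_2 (kJ/mol): Cl 2298, Be 1757.
Overall IE_2 order: Be < Cl.

Be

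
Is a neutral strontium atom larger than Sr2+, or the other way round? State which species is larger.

Sr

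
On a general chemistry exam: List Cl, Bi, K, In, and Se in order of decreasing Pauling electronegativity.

Smaller atoms with higher effective nuclear charge are more electronegative.
Here both period and group differ, so the two effects have to be weighed against each other.
In > K: the two effects oppose for this pair; the across-period effect wins (1.78 vs 0.82).
Bi > In: the two effects oppose for this pair; the across-period effect wins (2.02 vs 1.78).
Se > Bi: relative to Bi, both the across-period and down-group shifts push Se's electronegativity up.
Cl > Se: both effects reinforce here, so Cl is clearly the higher of the two.
Tabulated electronegativity (Pauling): Cl 3.16, K 0.82, Se 2.55, In 1.78, Bi 2.02.
So from highest to lowest: Cl > Se > Bi > In > K.

Cl, Se, Bi, In, K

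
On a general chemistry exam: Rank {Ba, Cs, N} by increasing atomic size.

N < Ba < Cs

Across a period the added protons contract the valence shell; down a group each new principal shell makes the atom larger.
Neither a single period nor a single group — weigh both effects.
Ba > N: relative to N, both the across-period and down-group shifts push Ba's atomic radius up.
Cs > Ba: Cs lies to the left of Ba in period 6, so the across-period effect alone puts Cs larger.
Approximate values (pm): N 71, Cs 232, Ba 196.
So from smallest to largest: N < Ba < Cs.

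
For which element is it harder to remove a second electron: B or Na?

Consider each +1 ion: B⁺ still has 2 valence electrons; Na⁺ is the bare [Ne] core.
Pulling an electron out of a noble-gas core costs far more than removing a remaining valence electron, so Na sits at the high end of IE_2.
Tabulated IE_2 (kJ/mol): B 2427, Na 4562.
Overall IE_2 order: B < Na.

Na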